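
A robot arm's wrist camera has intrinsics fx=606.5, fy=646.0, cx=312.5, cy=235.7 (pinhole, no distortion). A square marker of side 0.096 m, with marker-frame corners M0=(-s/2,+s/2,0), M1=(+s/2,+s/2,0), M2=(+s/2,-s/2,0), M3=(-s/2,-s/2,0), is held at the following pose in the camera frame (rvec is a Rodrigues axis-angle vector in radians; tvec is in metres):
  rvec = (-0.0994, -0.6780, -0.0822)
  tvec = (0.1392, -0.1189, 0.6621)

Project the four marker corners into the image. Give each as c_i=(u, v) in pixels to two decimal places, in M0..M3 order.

Intrinsics K: fx=606.5, fy=646.0, cx=312.5, cy=235.7
Marker side s = 0.096 m; corners in marker frame (Z=0):
  M0 = (-0.0480, +0.0480, 0)
  M1 = (+0.0480, +0.0480, 0)
  M2 = (+0.0480, -0.0480, 0)
  M3 = (-0.0480, -0.0480, 0)
rvec = (-0.0994, -0.6780, -0.0822), |rvec| = θ = 0.69016 rad = 39.543°
Rodrigues: sinθ=0.63666, 1−cosθ=0.22886; R = I + sinθ·[k]× + (1−cosθ)·[k]×²:
    [+0.77589 +0.10821 -0.62152]
    [-0.04345 +0.99201 +0.11847]
    [+0.62937 -0.06492 +0.77439]
t = (0.1392, -0.1189, 0.6621) m
M0: Pc = R·M0+t = (+0.10715, -0.06920, +0.62877); u = 606.5·(+0.10715)/0.62877 + 312.5 = 415.8554, v = 646.0·(-0.06920)/0.62877 + 235.7 = 164.6061
M1: Pc = R·M1+t = (+0.18164, -0.07337, +0.68919); u = 606.5·(+0.18164)/0.68919 + 312.5 = 472.3429, v = 646.0·(-0.07337)/0.68919 + 235.7 = 166.9291
M2: Pc = R·M2+t = (+0.17125, -0.16860, +0.69543); u = 606.5·(+0.17125)/0.69543 + 312.5 = 461.8508, v = 646.0·(-0.16860)/0.69543 + 235.7 = 79.0812
M3: Pc = R·M3+t = (+0.09676, -0.16443, +0.63501); u = 606.5·(+0.09676)/0.63501 + 312.5 = 404.9194, v = 646.0·(-0.16443)/0.63501 + 235.7 = 68.4225

c0=(415.86, 164.61) c1=(472.34, 166.93) c2=(461.85, 79.08) c3=(404.92, 68.42)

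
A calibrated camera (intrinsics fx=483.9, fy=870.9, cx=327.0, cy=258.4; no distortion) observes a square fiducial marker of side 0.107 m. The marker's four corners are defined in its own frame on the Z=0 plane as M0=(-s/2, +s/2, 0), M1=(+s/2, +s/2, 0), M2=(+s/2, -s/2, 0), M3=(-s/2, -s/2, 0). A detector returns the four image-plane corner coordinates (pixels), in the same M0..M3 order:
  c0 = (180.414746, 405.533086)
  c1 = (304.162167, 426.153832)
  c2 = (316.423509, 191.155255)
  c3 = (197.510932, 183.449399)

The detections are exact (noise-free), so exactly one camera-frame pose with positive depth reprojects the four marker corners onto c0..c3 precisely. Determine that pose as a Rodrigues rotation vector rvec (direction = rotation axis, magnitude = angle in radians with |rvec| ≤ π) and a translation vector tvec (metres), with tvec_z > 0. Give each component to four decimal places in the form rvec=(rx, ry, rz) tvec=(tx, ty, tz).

rvec=(-0.1841, 0.1986, 0.0697) tvec=(-0.0658, 0.0187, 0.4037)

Intrinsics K: fx=483.9, fy=870.9, cx=327.0, cy=258.4
Marker side s = 0.107 m; corners in marker frame (Z=0):
  M0 = (-0.0535, +0.0535, 0)
  M1 = (+0.0535, +0.0535, 0)
  M2 = (+0.0535, -0.0535, 0)
  M3 = (-0.0535, -0.0535, 0)
Detected image corners:
  c0 = (180.414746, 405.533086) px
  c1 = (304.162167, 426.153832) px
  c2 = (316.423509, 191.155255) px
  c3 = (197.510932, 183.449399) px
Planar DLT: solve 8×8 A·h = b for H (H[2,2]=1):
  H  [+1008.26487 -245.89583 +248.17090]
  H  [-20.20759 +2003.67909 +298.73543]
  H  [-0.50129 -0.43307 +1.00000]
B = K⁻¹H; ‖b₁‖=2.476885, ‖b₂‖=2.476885; λ = 2/(‖b₁‖+‖b₂‖) = 0.403733, sign → tz>0 ⇒ λ=+0.403733
r₁ = λ·B[:,0] = (+0.97799,+0.05068,-0.20239); r₂ = λ·B[:,1] = (-0.08701,+0.98074,-0.17484)
r₃ = r₁×r₂ = (+0.18963,+0.18860,+0.96357); SVD([r₁ r₂ r₃]) → R = UVᵀ:
  R  [+0.97799 -0.08701 +0.18963]
  R  [+0.05068 +0.98074 +0.18860]
  R  [-0.20239 -0.17484 +0.96357]
t = (-0.06577, +0.01870, +0.40373) m
tr R = 2.922308; θ = arccos((tr R − 1)/2) = 0.279643 rad = 16.022°
axis k = ((R−Rᵀ)₃₂, (R−Rᵀ)₁₃, (R−Rᵀ)₂₁) / (2 sinθ) = (-0.658389, +0.710148, +0.249425)
rvec = θ·k = (-0.184114, +0.198588, +0.069750)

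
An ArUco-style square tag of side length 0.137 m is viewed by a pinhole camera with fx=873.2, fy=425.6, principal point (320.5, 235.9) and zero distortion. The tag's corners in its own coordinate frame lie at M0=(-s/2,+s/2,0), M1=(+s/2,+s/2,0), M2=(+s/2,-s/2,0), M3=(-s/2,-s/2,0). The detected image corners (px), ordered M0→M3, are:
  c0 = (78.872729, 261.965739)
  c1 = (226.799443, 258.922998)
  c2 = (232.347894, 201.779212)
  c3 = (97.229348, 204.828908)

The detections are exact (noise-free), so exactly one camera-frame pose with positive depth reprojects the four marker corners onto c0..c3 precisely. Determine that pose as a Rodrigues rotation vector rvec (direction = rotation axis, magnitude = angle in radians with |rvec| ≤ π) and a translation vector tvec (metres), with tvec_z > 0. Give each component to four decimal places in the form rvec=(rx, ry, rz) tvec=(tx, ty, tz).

Intrinsics K: fx=873.2, fy=425.6, cx=320.5, cy=235.9
Marker side s = 0.137 m; corners in marker frame (Z=0):
  M0 = (-0.0685, +0.0685, 0)
  M1 = (+0.0685, +0.0685, 0)
  M2 = (+0.0685, -0.0685, 0)
  M3 = (-0.0685, -0.0685, 0)
Detected image corners:
  c0 = (78.872729, 261.965739) px
  c1 = (226.799443, 258.922998) px
  c2 = (232.347894, 201.779212) px
  c3 = (97.229348, 204.828908) px
Planar DLT: solve 8×8 A·h = b for H (H[2,2]=1):
  H  [+1025.12680 -192.75931 +158.90824]
  H  [-30.64624 +263.19540 +230.57917]
  H  [-0.03627 -0.66367 +1.00000]
B = K⁻¹H; ‖b₁‖=1.188988, ‖b₂‖=1.188988; λ = 2/(‖b₁‖+‖b₂‖) = 0.841051, sign → tz>0 ⇒ λ=+0.841051
r₁ = λ·B[:,0] = (+0.99858,-0.04365,-0.03050); r₂ = λ·B[:,1] = (+0.01921,+0.82950,-0.55818)
r₃ = r₁×r₂ = (+0.04967,+0.55680,+0.82916); SVD([r₁ r₂ r₃]) → R = UVᵀ:
  R  [+0.99858 +0.01921 +0.04967]
  R  [-0.04365 +0.82950 +0.55680]
  R  [-0.03050 -0.55818 +0.82916]
t = (-0.15564, -0.01051, +0.84105) m
tr R = 2.657241; θ = arccos((tr R − 1)/2) = 0.594157 rad = 34.043°
axis k = ((R−Rᵀ)₃₂, (R−Rᵀ)₁₃, (R−Rᵀ)₂₁) / (2 sinθ) = (-0.995851, +0.071608, -0.056149)
rvec = θ·k = (-0.591692, +0.042547, -0.033361)

rvec=(-0.5917, 0.0425, -0.0334) tvec=(-0.1556, -0.0105, 0.8411)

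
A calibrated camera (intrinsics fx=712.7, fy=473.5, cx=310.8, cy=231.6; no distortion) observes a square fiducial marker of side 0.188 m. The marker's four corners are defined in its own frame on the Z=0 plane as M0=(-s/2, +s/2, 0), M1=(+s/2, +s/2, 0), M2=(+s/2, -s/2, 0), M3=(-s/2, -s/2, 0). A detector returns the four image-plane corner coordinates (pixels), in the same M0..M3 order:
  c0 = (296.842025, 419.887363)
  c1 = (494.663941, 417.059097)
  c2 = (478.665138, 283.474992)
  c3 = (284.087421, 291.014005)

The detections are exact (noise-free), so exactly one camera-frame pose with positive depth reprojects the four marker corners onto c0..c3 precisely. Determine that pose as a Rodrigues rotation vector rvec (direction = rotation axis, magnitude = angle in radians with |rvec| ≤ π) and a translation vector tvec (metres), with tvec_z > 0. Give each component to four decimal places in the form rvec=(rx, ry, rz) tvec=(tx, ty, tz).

rvec=(-0.0459, 0.1350, -0.0712) tvec=(0.0730, 0.1748, 0.6849)

Intrinsics K: fx=712.7, fy=473.5, cx=310.8, cy=231.6
Marker side s = 0.188 m; corners in marker frame (Z=0):
  M0 = (-0.0940, +0.0940, 0)
  M1 = (+0.0940, +0.0940, 0)
  M2 = (+0.0940, -0.0940, 0)
  M3 = (-0.0940, -0.0940, 0)
Detected image corners:
  c0 = (296.842025, 419.887363) px
  c1 = (494.663941, 417.059097) px
  c2 = (478.665138, 283.474992) px
  c3 = (284.087421, 291.014005) px
Planar DLT: solve 8×8 A·h = b for H (H[2,2]=1):
  H  [+968.23073 +47.65868 +386.72718]
  H  [-96.06313 +671.77418 +352.45123]
  H  [-0.19386 -0.07375 +1.00000]
B = K⁻¹H; ‖b₁‖=1.460044, ‖b₂‖=1.460044; λ = 2/(‖b₁‖+‖b₂‖) = 0.684911, sign → tz>0 ⇒ λ=+0.684911
r₁ = λ·B[:,0] = (+0.98838,-0.07401,-0.13277); r₂ = λ·B[:,1] = (+0.06783,+0.99642,-0.05051)
r₃ = r₁×r₂ = (+0.13604,+0.04092,+0.98986); SVD([r₁ r₂ r₃]) → R = UVᵀ:
  R  [+0.98838 +0.06783 +0.13604]
  R  [-0.07401 +0.99642 +0.04092]
  R  [-0.13277 -0.05051 +0.98986]
t = (+0.07297, +0.17481, +0.68491) m
tr R = 2.974655; θ = arccos((tr R − 1)/2) = 0.159369 rad = 9.131°
axis k = ((R−Rᵀ)₃₂, (R−Rᵀ)₁₃, (R−Rᵀ)₂₁) / (2 sinθ) = (-0.288065, +0.846940, -0.446890)
rvec = θ·k = (-0.045909, +0.134976, -0.071220)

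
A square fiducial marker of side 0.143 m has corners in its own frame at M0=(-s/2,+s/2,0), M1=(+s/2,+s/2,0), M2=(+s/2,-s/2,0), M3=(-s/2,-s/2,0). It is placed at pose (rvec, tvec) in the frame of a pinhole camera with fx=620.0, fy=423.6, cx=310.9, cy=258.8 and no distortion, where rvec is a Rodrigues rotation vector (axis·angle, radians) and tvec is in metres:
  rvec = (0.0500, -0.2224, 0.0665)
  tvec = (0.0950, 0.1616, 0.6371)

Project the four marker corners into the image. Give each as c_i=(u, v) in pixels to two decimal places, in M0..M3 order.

c0=(331.07, 413.88) c1=(461.63, 411.95) c2=(472.77, 320.49) c3=(341.51, 317.75)

Intrinsics K: fx=620.0, fy=423.6, cx=310.9, cy=258.8
Marker side s = 0.143 m; corners in marker frame (Z=0):
  M0 = (-0.0715, +0.0715, 0)
  M1 = (+0.0715, +0.0715, 0)
  M2 = (+0.0715, -0.0715, 0)
  M3 = (-0.0715, -0.0715, 0)
rvec = (0.0500, -0.2224, 0.0665), |rvec| = θ = 0.23745 rad = 13.605°
Rodrigues: sinθ=0.23523, 1−cosθ=0.02806; R = I + sinθ·[k]× + (1−cosθ)·[k]×²:
    [+0.97318 -0.07141 -0.21866]
    [+0.06034 +0.99656 -0.05689]
    [+0.22197 +0.04217 +0.97414]
t = (0.0950, 0.1616, 0.6371) m
M0: Pc = R·M0+t = (+0.02031, +0.22854, +0.62424); u = 620.0·(+0.02031)/0.62424 + 310.9 = 331.0733, v = 423.6·(+0.22854)/0.62424 + 258.8 = 413.8822
M1: Pc = R·M1+t = (+0.15948, +0.23717, +0.65599); u = 620.0·(+0.15948)/0.65599 + 310.9 = 461.6282, v = 423.6·(+0.23717)/0.65599 + 258.8 = 411.9503
M2: Pc = R·M2+t = (+0.16969, +0.09466, +0.64996); u = 620.0·(+0.16969)/0.64996 + 310.9 = 472.7678, v = 423.6·(+0.09466)/0.64996 + 258.8 = 320.4939
M3: Pc = R·M3+t = (+0.03052, +0.08603, +0.61821); u = 620.0·(+0.03052)/0.61821 + 310.9 = 341.5114, v = 423.6·(+0.08603)/0.61821 + 258.8 = 317.7490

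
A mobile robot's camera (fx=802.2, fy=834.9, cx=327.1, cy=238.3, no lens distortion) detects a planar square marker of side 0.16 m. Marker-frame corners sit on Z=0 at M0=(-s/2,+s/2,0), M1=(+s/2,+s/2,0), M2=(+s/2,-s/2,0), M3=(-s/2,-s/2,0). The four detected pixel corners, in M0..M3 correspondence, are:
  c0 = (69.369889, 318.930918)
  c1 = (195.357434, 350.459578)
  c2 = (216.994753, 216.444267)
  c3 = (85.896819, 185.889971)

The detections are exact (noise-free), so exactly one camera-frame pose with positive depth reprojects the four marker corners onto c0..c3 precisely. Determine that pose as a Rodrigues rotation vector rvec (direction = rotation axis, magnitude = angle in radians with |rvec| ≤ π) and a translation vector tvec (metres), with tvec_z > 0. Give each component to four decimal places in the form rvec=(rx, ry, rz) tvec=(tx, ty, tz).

rvec=(0.2130, 0.1188, 0.2081) tvec=(-0.2198, 0.0349, 0.9486)

Intrinsics K: fx=802.2, fy=834.9, cx=327.1, cy=238.3
Marker side s = 0.16 m; corners in marker frame (Z=0):
  M0 = (-0.0800, +0.0800, 0)
  M1 = (+0.0800, +0.0800, 0)
  M2 = (+0.0800, -0.0800, 0)
  M3 = (-0.0800, -0.0800, 0)
Detected image corners:
  c0 = (69.369889, 318.930918) px
  c1 = (195.357434, 350.459578) px
  c2 = (216.994753, 216.444267) px
  c3 = (85.896819, 185.889971) px
Planar DLT: solve 8×8 A·h = b for H (H[2,2]=1):
  H  [+788.91419 -85.98047 +141.21262]
  H  [+167.29388 +897.12690 +269.05503]
  H  [-0.09992 +0.23364 +1.00000]
B = K⁻¹H; ‖b₁‖=1.054195, ‖b₂‖=1.054195; λ = 2/(‖b₁‖+‖b₂‖) = 0.948591, sign → tz>0 ⇒ λ=+0.948591
r₁ = λ·B[:,0] = (+0.97153,+0.21713,-0.09479); r₂ = λ·B[:,1] = (-0.19204,+0.95603,+0.22163)
r₃ = r₁×r₂ = (+0.13874,-0.19712,+0.97051); SVD([r₁ r₂ r₃]) → R = UVᵀ:
  R  [+0.97153 -0.19204 +0.13874]
  R  [+0.21713 +0.95603 -0.19712]
  R  [-0.09479 +0.22163 +0.97051]
t = (-0.21981, +0.03494, +0.94859) m
tr R = 2.898076; θ = arccos((tr R − 1)/2) = 0.320628 rad = 18.371°
axis k = ((R−Rᵀ)₃₂, (R−Rᵀ)₁₃, (R−Rᵀ)₂₁) / (2 sinθ) = (+0.664344, +0.370485, +0.649144)
rvec = θ·k = (+0.213007, +0.118788, +0.208133)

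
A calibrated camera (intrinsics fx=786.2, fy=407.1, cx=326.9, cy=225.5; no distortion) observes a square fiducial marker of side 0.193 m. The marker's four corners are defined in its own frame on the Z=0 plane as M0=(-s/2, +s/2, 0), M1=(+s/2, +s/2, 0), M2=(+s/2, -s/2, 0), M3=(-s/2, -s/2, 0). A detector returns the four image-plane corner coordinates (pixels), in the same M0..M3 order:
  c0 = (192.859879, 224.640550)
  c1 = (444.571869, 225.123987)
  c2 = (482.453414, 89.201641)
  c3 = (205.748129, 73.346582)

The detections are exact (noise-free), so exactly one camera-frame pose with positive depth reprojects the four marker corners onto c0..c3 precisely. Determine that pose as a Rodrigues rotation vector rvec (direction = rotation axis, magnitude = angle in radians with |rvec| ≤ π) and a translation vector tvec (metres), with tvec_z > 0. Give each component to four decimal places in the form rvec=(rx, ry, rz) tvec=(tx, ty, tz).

rvec=(0.3141, -0.2895, 0.0494) tvec=(0.0074, -0.0926, 0.5503)

Intrinsics K: fx=786.2, fy=407.1, cx=326.9, cy=225.5
Marker side s = 0.193 m; corners in marker frame (Z=0):
  M0 = (-0.0965, +0.0965, 0)
  M1 = (+0.0965, +0.0965, 0)
  M2 = (+0.0965, -0.0965, 0)
  M3 = (-0.0965, -0.0965, 0)
Detected image corners:
  c0 = (192.859879, 224.640550) px
  c1 = (444.571869, 225.123987) px
  c2 = (482.453414, 89.201641) px
  c3 = (205.748129, 73.346582) px
Planar DLT: solve 8×8 A·h = b for H (H[2,2]=1):
  H  [+1539.19097 +44.31531 +337.42454]
  H  [+120.44217 +824.80486 +157.02965]
  H  [+0.52386 +0.54047 +1.00000]
B = K⁻¹H; ‖b₁‖=1.817101, ‖b₂‖=1.817101; λ = 2/(‖b₁‖+‖b₂‖) = 0.550327, sign → tz>0 ⇒ λ=+0.550327
r₁ = λ·B[:,0] = (+0.95754,+0.00313,+0.28829); r₂ = λ·B[:,1] = (-0.09265,+0.95024,+0.29744)
r₃ = r₁×r₂ = (-0.27302,-0.31152,+0.91017); SVD([r₁ r₂ r₃]) → R = UVᵀ:
  R  [+0.95754 -0.09265 -0.27302]
  R  [+0.00313 +0.95024 -0.31152]
  R  [+0.28829 +0.29744 +0.91017]
t = (+0.00737, -0.09256, +0.55033) m
tr R = 2.817947; θ = arccos((tr R − 1)/2) = 0.429981 rad = 24.636°
axis k = ((R−Rᵀ)₃₂, (R−Rᵀ)₁₃, (R−Rᵀ)₂₁) / (2 sinθ) = (+0.730416, -0.673272, +0.114882)
rvec = θ·k = (+0.314065, -0.289494, +0.049397)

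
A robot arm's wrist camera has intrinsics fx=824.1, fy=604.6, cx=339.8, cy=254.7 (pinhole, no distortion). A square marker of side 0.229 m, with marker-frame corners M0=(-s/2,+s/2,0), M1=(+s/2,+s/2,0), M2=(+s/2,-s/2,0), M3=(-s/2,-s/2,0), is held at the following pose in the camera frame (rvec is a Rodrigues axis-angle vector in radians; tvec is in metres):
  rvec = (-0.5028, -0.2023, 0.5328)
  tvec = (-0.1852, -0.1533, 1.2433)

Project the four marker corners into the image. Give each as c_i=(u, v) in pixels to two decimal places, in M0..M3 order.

Intrinsics K: fx=824.1, fy=604.6, cx=339.8, cy=254.7
Marker side s = 0.229 m; corners in marker frame (Z=0):
  M0 = (-0.1145, +0.1145, 0)
  M1 = (+0.1145, +0.1145, 0)
  M2 = (+0.1145, -0.1145, 0)
  M3 = (-0.1145, -0.1145, 0)
rvec = (-0.5028, -0.2023, 0.5328), |rvec| = θ = 0.76001 rad = 43.545°
Rodrigues: sinθ=0.68893, 1−cosθ=0.27517; R = I + sinθ·[k]× + (1−cosθ)·[k]×²:
    [+0.84527 -0.43451 -0.31100]
    [+0.53143 +0.74433 +0.40443]
    [+0.05576 -0.50712 +0.86007]
t = (-0.1852, -0.1533, 1.2433) m
M0: Pc = R·M0+t = (-0.33173, -0.12892, +1.17885); u = 824.1·(-0.33173)/1.17885 + 339.8 = 107.8938, v = 604.6·(-0.12892)/1.17885 + 254.7 = 188.5791
M1: Pc = R·M1+t = (-0.13817, -0.00723, +1.19162); u = 824.1·(-0.13817)/1.19162 + 339.8 = 244.2453, v = 604.6·(-0.00723)/1.19162 + 254.7 = 251.0336
M2: Pc = R·M2+t = (-0.03867, -0.17768, +1.30775); u = 824.1·(-0.03867)/1.30775 + 339.8 = 315.4345, v = 604.6·(-0.17768)/1.30775 + 254.7 = 172.5561
M3: Pc = R·M3+t = (-0.23223, -0.29937, +1.29498); u = 824.1·(-0.23223)/1.29498 + 339.8 = 192.0126, v = 604.6·(-0.29937)/1.29498 + 254.7 = 114.9285

c0=(107.89, 188.58) c1=(244.25, 251.03) c2=(315.43, 172.56) c3=(192.01, 114.93)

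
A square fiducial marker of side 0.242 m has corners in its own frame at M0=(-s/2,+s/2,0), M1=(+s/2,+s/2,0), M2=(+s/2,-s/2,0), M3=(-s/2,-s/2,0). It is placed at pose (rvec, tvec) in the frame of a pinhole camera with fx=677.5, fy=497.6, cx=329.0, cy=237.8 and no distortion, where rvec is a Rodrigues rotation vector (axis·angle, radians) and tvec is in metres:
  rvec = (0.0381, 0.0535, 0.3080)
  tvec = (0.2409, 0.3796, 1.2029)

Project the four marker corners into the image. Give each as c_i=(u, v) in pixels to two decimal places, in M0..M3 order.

Intrinsics K: fx=677.5, fy=497.6, cx=329.0, cy=237.8
Marker side s = 0.242 m; corners in marker frame (Z=0):
  M0 = (-0.1210, +0.1210, 0)
  M1 = (+0.1210, +0.1210, 0)
  M2 = (+0.1210, -0.1210, 0)
  M3 = (-0.1210, -0.1210, 0)
rvec = (0.0381, 0.0535, 0.3080), |rvec| = θ = 0.31493 rad = 18.044°
Rodrigues: sinθ=0.30975, 1−cosθ=0.04918; R = I + sinθ·[k]× + (1−cosθ)·[k]×²:
    [+0.95154 -0.30192 +0.05844]
    [+0.30394 +0.95224 -0.02930]
    [-0.04680 +0.04564 +0.99786]
t = (0.2409, 0.3796, 1.2029) m
M0: Pc = R·M0+t = (+0.08923, +0.45804, +1.21409); u = 677.5·(+0.08923)/1.21409 + 329.0 = 378.7939, v = 497.6·(+0.45804)/1.21409 + 237.8 = 425.5318
M1: Pc = R·M1+t = (+0.31950, +0.53160, +1.20276); u = 677.5·(+0.31950)/1.20276 + 329.0 = 508.9724, v = 497.6·(+0.53160)/1.20276 + 237.8 = 457.7302
M2: Pc = R·M2+t = (+0.39257, +0.30116, +1.19171); u = 677.5·(+0.39257)/1.19171 + 329.0 = 552.1789, v = 497.6·(+0.30116)/1.19171 + 237.8 = 363.5478
M3: Pc = R·M3+t = (+0.16230, +0.22760, +1.20304); u = 677.5·(+0.16230)/1.20304 + 329.0 = 420.3983, v = 497.6·(+0.22760)/1.20304 + 237.8 = 331.9404

c0=(378.79, 425.53) c1=(508.97, 457.73) c2=(552.18, 363.55) c3=(420.40, 331.94)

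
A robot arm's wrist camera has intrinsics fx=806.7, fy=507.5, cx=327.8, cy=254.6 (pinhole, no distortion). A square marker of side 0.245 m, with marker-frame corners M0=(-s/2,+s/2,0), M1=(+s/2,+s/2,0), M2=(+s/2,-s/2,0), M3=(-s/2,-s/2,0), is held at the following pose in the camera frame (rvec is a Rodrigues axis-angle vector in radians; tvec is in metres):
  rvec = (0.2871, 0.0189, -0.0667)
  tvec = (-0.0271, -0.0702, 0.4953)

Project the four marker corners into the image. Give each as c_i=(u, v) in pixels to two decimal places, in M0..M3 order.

Intrinsics K: fx=806.7, fy=507.5, cx=327.8, cy=254.6
Marker side s = 0.245 m; corners in marker frame (Z=0):
  M0 = (-0.1225, +0.1225, 0)
  M1 = (+0.1225, +0.1225, 0)
  M2 = (+0.1225, -0.1225, 0)
  M3 = (-0.1225, -0.1225, 0)
rvec = (0.2871, 0.0189, -0.0667), |rvec| = θ = 0.29535 rad = 16.922°
Rodrigues: sinθ=0.29108, 1−cosθ=0.04330; R = I + sinθ·[k]× + (1−cosθ)·[k]×²:
    [+0.99761 +0.06843 +0.00912]
    [-0.06304 +0.95688 -0.28357]
    [-0.02813 +0.28232 +0.95891]
t = (-0.0271, -0.0702, 0.4953) m
M0: Pc = R·M0+t = (-0.14093, +0.05474, +0.53333); u = 806.7·(-0.14093)/0.53333 + 327.8 = 114.6403, v = 507.5·(+0.05474)/0.53333 + 254.6 = 306.6888
M1: Pc = R·M1+t = (+0.10349, +0.03929, +0.52644); u = 806.7·(+0.10349)/0.52644 + 327.8 = 486.3857, v = 507.5·(+0.03929)/0.52644 + 254.6 = 292.4813
M2: Pc = R·M2+t = (+0.08673, -0.19514, +0.45727); u = 806.7·(+0.08673)/0.45727 + 327.8 = 480.7979, v = 507.5·(-0.19514)/0.45727 + 254.6 = 38.0243
M3: Pc = R·M3+t = (-0.15769, -0.17969, +0.46416); u = 806.7·(-0.15769)/0.46416 + 327.8 = 53.7392, v = 507.5·(-0.17969)/0.46416 + 254.6 = 58.1273

c0=(114.64, 306.69) c1=(486.39, 292.48) c2=(480.80, 38.02) c3=(53.74, 58.13)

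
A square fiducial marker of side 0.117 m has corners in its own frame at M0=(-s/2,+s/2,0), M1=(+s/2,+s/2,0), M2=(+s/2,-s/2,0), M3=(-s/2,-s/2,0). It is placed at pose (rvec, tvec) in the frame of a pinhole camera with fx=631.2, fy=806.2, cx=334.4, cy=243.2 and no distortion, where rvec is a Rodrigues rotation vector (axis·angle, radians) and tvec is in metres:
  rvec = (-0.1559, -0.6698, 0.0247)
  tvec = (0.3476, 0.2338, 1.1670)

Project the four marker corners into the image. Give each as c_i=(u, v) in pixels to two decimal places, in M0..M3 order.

Intrinsics K: fx=631.2, fy=806.2, cx=334.4, cy=243.2
Marker side s = 0.117 m; corners in marker frame (Z=0):
  M0 = (-0.0585, +0.0585, 0)
  M1 = (+0.0585, +0.0585, 0)
  M2 = (+0.0585, -0.0585, 0)
  M3 = (-0.0585, -0.0585, 0)
rvec = (-0.1559, -0.6698, 0.0247), |rvec| = θ = 0.68815 rad = 39.428°
Rodrigues: sinθ=0.63511, 1−cosθ=0.22758; R = I + sinθ·[k]× + (1−cosθ)·[k]×²:
    [+0.78410 +0.02739 -0.62002]
    [+0.07298 +0.98803 +0.13593]
    [+0.61632 -0.15183 +0.77272]
t = (0.3476, 0.2338, 1.1670) m
M0: Pc = R·M0+t = (+0.30333, +0.28733, +1.12206); u = 631.2·(+0.30333)/1.12206 + 334.4 = 505.0350, v = 806.2·(+0.28733)/1.12206 + 243.2 = 449.6463
M1: Pc = R·M1+t = (+0.39507, +0.29587, +1.19417); u = 631.2·(+0.39507)/1.19417 + 334.4 = 543.2221, v = 806.2·(+0.29587)/1.19417 + 243.2 = 442.9445
M2: Pc = R·M2+t = (+0.39187, +0.18027, +1.21194); u = 631.2·(+0.39187)/1.21194 + 334.4 = 538.4923, v = 806.2·(+0.18027)/1.21194 + 243.2 = 363.1183
M3: Pc = R·M3+t = (+0.30013, +0.17173, +1.13983); u = 631.2·(+0.30013)/1.13983 + 334.4 = 500.6012, v = 806.2·(+0.17173)/1.13983 + 243.2 = 364.6655

c0=(505.03, 449.65) c1=(543.22, 442.94) c2=(538.49, 363.12) c3=(500.60, 364.67)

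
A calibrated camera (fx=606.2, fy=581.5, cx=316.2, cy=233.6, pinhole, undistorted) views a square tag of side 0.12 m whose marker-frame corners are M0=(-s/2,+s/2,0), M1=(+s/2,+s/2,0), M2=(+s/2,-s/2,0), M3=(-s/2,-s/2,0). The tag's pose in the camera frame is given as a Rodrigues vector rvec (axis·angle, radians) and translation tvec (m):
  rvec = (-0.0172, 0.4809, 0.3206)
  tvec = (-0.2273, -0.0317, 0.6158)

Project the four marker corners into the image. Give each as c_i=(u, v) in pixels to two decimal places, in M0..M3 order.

c0=(38.78, 240.21) c1=(116.01, 276.07) c2=(151.79, 163.25) c3=(70.64, 136.67)

Intrinsics K: fx=606.2, fy=581.5, cx=316.2, cy=233.6
Marker side s = 0.12 m; corners in marker frame (Z=0):
  M0 = (-0.0600, +0.0600, 0)
  M1 = (+0.0600, +0.0600, 0)
  M2 = (+0.0600, -0.0600, 0)
  M3 = (-0.0600, -0.0600, 0)
rvec = (-0.0172, 0.4809, 0.3206), |rvec| = θ = 0.57823 rad = 33.130°
Rodrigues: sinθ=0.54654, 1−cosθ=0.16257; R = I + sinθ·[k]× + (1−cosθ)·[k]×²:
    [+0.83758 -0.30705 +0.45187]
    [+0.29901 +0.94988 +0.09122]
    [-0.45723 +0.05871 +0.88741]
t = (-0.2273, -0.0317, 0.6158) m
M0: Pc = R·M0+t = (-0.29598, +0.00735, +0.64676); u = 606.2·(-0.29598)/0.64676 + 316.2 = 38.7820, v = 581.5·(+0.00735)/0.64676 + 233.6 = 240.2104
M1: Pc = R·M1+t = (-0.19547, +0.04323, +0.59189); u = 606.2·(-0.19547)/0.59189 + 316.2 = 116.0052, v = 581.5·(+0.04323)/0.59189 + 233.6 = 276.0745
M2: Pc = R·M2+t = (-0.15862, -0.07075, +0.58484); u = 606.2·(-0.15862)/0.58484 + 316.2 = 151.7856, v = 581.5·(-0.07075)/0.58484 + 233.6 = 163.2523
M3: Pc = R·M3+t = (-0.25913, -0.10663, +0.63971); u = 606.2·(-0.25913)/0.63971 + 316.2 = 70.6431, v = 581.5·(-0.10663)/0.63971 + 233.6 = 136.6699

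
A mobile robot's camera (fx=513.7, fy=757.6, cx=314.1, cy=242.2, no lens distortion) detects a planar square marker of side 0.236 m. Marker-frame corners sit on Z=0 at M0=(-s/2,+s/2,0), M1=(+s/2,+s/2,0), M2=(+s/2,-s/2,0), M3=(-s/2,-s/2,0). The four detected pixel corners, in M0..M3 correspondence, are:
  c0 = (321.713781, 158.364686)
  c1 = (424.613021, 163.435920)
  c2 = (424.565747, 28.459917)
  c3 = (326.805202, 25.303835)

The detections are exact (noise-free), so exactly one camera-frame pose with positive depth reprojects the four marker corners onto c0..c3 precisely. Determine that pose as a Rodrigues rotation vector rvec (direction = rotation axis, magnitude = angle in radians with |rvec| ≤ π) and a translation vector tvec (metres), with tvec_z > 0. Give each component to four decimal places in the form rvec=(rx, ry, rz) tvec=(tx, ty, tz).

rvec=(-0.2703, 0.0596, 0.0492) tvec=(0.1420, -0.2406, 1.2148)

Intrinsics K: fx=513.7, fy=757.6, cx=314.1, cy=242.2
Marker side s = 0.236 m; corners in marker frame (Z=0):
  M0 = (-0.1180, +0.1180, 0)
  M1 = (+0.1180, +0.1180, 0)
  M2 = (+0.1180, -0.1180, 0)
  M3 = (-0.1180, -0.1180, 0)
Detected image corners:
  c0 = (321.713781, 158.364686) px
  c1 = (424.613021, 163.435920) px
  c2 = (424.565747, 28.459917) px
  c3 = (326.805202, 25.303835) px
Planar DLT: solve 8×8 A·h = b for H (H[2,2]=1):
  H  [+404.68386 -92.52236 +374.13818]
  H  [+12.27029 +547.34507 +92.15128]
  H  [-0.05385 -0.21838 +1.00000]
B = K⁻¹H; ‖b₁‖=0.823151, ‖b₂‖=0.823151; λ = 2/(‖b₁‖+‖b₂‖) = 1.214844, sign → tz>0 ⇒ λ=+1.214844
r₁ = λ·B[:,0] = (+0.99703,+0.04059,-0.06542); r₂ = λ·B[:,1] = (-0.05659,+0.96250,-0.26530)
r₃ = r₁×r₂ = (+0.05220,+0.26821,+0.96195); SVD([r₁ r₂ r₃]) → R = UVᵀ:
  R  [+0.99703 -0.05659 +0.05220]
  R  [+0.04059 +0.96250 +0.26821]
  R  [-0.06542 -0.26530 +0.96195]
t = (+0.14198, -0.24061, +1.21484) m
tr R = 2.921482; θ = arccos((tr R − 1)/2) = 0.281136 rad = 16.108°
axis k = ((R−Rᵀ)₃₂, (R−Rᵀ)₁₃, (R−Rᵀ)₂₁) / (2 sinθ) = (-0.961458, +0.211958, +0.175133)
rvec = θ·k = (-0.270300, +0.059589, +0.049236)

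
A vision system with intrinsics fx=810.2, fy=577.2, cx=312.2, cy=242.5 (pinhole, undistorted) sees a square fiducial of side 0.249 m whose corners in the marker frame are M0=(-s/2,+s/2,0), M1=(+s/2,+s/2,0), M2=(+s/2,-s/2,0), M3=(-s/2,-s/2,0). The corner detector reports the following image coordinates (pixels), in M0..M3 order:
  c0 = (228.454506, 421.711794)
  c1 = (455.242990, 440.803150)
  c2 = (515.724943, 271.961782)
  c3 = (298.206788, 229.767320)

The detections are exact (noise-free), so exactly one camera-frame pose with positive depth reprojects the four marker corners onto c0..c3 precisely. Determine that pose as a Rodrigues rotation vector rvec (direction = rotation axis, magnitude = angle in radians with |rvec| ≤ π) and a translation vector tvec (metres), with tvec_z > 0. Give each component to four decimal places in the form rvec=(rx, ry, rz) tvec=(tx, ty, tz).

rvec=(0.0401, -0.4124, 0.2520) tvec=(0.0665, 0.1336, 0.7762)

Intrinsics K: fx=810.2, fy=577.2, cx=312.2, cy=242.5
Marker side s = 0.249 m; corners in marker frame (Z=0):
  M0 = (-0.1245, +0.1245, 0)
  M1 = (+0.1245, +0.1245, 0)
  M2 = (+0.1245, -0.1245, 0)
  M3 = (-0.1245, -0.1245, 0)
Detected image corners:
  c0 = (228.454506, 421.711794) px
  c1 = (455.242990, 440.803150) px
  c2 = (515.724943, 271.961782) px
  c3 = (298.206788, 229.767320) px
Planar DLT: solve 8×8 A·h = b for H (H[2,2]=1):
  H  [+1085.73739 -266.31693 +381.62277]
  H  [+299.50683 +716.01682 +341.86734]
  H  [+0.51706 -0.01603 +1.00000]
B = K⁻¹H; ‖b₁‖=1.288361, ‖b₂‖=1.288361; λ = 2/(‖b₁‖+‖b₂‖) = 0.776180, sign → tz>0 ⇒ λ=+0.776180
r₁ = λ·B[:,0] = (+0.88550,+0.23414,+0.40133); r₂ = λ·B[:,1] = (-0.25034,+0.96808,-0.01244)
r₃ = r₁×r₂ = (-0.39144,-0.08945,+0.91585); SVD([r₁ r₂ r₃]) → R = UVᵀ:
  R  [+0.88550 -0.25034 -0.39144]
  R  [+0.23414 +0.96808 -0.08945]
  R  [+0.40133 -0.01244 +0.91585]
t = (+0.06651, +0.13362, +0.77618) m
tr R = 2.769423; θ = arccos((tr R − 1)/2) = 0.484921 rad = 27.784°
axis k = ((R−Rᵀ)₃₂, (R−Rᵀ)₁₃, (R−Rᵀ)₂₁) / (2 sinθ) = (+0.082609, -0.850359, +0.519678)
rvec = θ·k = (+0.040059, -0.412357, +0.252003)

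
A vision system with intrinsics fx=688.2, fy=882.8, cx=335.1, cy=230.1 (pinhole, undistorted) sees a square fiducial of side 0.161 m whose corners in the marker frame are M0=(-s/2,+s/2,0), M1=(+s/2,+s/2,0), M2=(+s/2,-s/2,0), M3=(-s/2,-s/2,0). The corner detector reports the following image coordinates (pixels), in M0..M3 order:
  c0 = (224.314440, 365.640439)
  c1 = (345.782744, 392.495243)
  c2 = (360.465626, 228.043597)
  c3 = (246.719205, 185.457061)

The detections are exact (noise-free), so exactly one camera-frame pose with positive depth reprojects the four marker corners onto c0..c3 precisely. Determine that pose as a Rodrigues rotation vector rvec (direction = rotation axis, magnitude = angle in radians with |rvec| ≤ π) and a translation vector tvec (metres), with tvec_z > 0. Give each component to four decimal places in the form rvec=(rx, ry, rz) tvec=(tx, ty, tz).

Intrinsics K: fx=688.2, fy=882.8, cx=335.1, cy=230.1
Marker side s = 0.161 m; corners in marker frame (Z=0):
  M0 = (-0.0805, +0.0805, 0)
  M1 = (+0.0805, +0.0805, 0)
  M2 = (+0.0805, -0.0805, 0)
  M3 = (-0.0805, -0.0805, 0)
Detected image corners:
  c0 = (224.314440, 365.640439) px
  c1 = (345.782744, 392.495243) px
  c2 = (360.465626, 228.043597) px
  c3 = (246.719205, 185.457061) px
Planar DLT: solve 8×8 A·h = b for H (H[2,2]=1):
  H  [+915.08020 -204.79171 +297.52943]
  H  [+401.17736 +977.42855 +291.64806]
  H  [+0.62923 -0.30860 +1.00000]
B = K⁻¹H; ‖b₁‖=1.235878, ‖b₂‖=1.235878; λ = 2/(‖b₁‖+‖b₂‖) = 0.809142, sign → tz>0 ⇒ λ=+0.809142
r₁ = λ·B[:,0] = (+0.82798,+0.23500,+0.50914); r₂ = λ·B[:,1] = (-0.11920,+0.96096,-0.24970)
r₃ = r₁×r₂ = (-0.54794,+0.14606,+0.82367); SVD([r₁ r₂ r₃]) → R = UVᵀ:
  R  [+0.82798 -0.11920 -0.54794]
  R  [+0.23500 +0.96096 +0.14606]
  R  [+0.50914 -0.24970 +0.82367]
t = (-0.04417, +0.05641, +0.80914) m
tr R = 2.612610; θ = arccos((tr R − 1)/2) = 0.632918 rad = 36.264°
axis k = ((R−Rᵀ)₃₂, (R−Rᵀ)₁₃, (R−Rᵀ)₂₁) / (2 sinθ) = (-0.334542, -0.893554, +0.299404)
rvec = θ·k = (-0.211737, -0.565547, +0.189498)

rvec=(-0.2117, -0.5655, 0.1895) tvec=(-0.0442, 0.0564, 0.8091)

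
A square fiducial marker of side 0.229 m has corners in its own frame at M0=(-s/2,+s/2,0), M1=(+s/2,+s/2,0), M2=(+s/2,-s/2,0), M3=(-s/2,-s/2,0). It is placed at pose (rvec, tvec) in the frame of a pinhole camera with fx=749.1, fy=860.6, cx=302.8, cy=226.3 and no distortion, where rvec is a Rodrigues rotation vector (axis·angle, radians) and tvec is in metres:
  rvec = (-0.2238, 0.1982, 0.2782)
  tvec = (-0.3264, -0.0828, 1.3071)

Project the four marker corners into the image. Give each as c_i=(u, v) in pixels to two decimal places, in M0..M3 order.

Intrinsics K: fx=749.1, fy=860.6, cx=302.8, cy=226.3
Marker side s = 0.229 m; corners in marker frame (Z=0):
  M0 = (-0.1145, +0.1145, 0)
  M1 = (+0.1145, +0.1145, 0)
  M2 = (+0.1145, -0.1145, 0)
  M3 = (-0.1145, -0.1145, 0)
rvec = (-0.2238, 0.1982, 0.2782), |rvec| = θ = 0.40837 rad = 23.398°
Rodrigues: sinθ=0.39711, 1−cosθ=0.08223; R = I + sinθ·[k]× + (1−cosθ)·[k]×²:
    [+0.94247 -0.29240 +0.16204]
    [+0.24866 +0.93714 +0.24482]
    [-0.22344 -0.19044 +0.95593]
t = (-0.3264, -0.0828, 1.3071) m
M0: Pc = R·M0+t = (-0.46779, -0.00397, +1.31088); u = 749.1·(-0.46779)/1.31088 + 302.8 = 35.4803, v = 860.6·(-0.00397)/1.31088 + 226.3 = 223.6943
M1: Pc = R·M1+t = (-0.25197, +0.05297, +1.25971); u = 749.1·(-0.25197)/1.25971 + 302.8 = 152.9648, v = 860.6·(+0.05297)/1.25971 + 226.3 = 262.4904
M2: Pc = R·M2+t = (-0.18501, -0.16163, +1.30332); u = 749.1·(-0.18501)/1.30332 + 302.8 = 196.4649, v = 860.6·(-0.16163)/1.30332 + 226.3 = 119.5730
M3: Pc = R·M3+t = (-0.40083, -0.21857, +1.35449); u = 749.1·(-0.40083)/1.35449 + 302.8 = 81.1198, v = 860.6·(-0.21857)/1.35449 + 226.3 = 87.4249

c0=(35.48, 223.69) c1=(152.96, 262.49) c2=(196.46, 119.57) c3=(81.12, 87.42)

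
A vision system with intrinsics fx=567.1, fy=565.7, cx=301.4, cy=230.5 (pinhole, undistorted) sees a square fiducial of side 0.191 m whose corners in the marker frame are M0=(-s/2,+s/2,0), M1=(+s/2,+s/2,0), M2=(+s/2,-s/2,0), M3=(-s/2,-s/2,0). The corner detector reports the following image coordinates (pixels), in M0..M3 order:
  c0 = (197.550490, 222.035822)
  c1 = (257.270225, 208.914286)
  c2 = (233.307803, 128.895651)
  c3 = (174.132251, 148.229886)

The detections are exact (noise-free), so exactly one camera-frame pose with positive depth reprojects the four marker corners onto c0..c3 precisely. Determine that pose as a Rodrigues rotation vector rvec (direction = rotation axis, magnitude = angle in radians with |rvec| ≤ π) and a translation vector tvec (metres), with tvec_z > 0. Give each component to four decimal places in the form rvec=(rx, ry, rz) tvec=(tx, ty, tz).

rvec=(0.2272, 0.5540, -0.2282) tvec=(-0.2077, -0.1265, 1.3566)

Intrinsics K: fx=567.1, fy=565.7, cx=301.4, cy=230.5
Marker side s = 0.191 m; corners in marker frame (Z=0):
  M0 = (-0.0955, +0.0955, 0)
  M1 = (+0.0955, +0.0955, 0)
  M2 = (+0.0955, -0.0955, 0)
  M3 = (-0.0955, -0.0955, 0)
Detected image corners:
  c0 = (197.550490, 222.035822) px
  c1 = (257.270225, 208.914286) px
  c2 = (233.307803, 128.895651) px
  c3 = (174.132251, 148.229886) px
Planar DLT: solve 8×8 A·h = b for H (H[2,2]=1):
  H  [+225.15405 +147.96109 +214.55718]
  H  [-155.49833 +421.75562 +177.73701]
  H  [-0.39944 +0.11125 +1.00000]
B = K⁻¹H; ‖b₁‖=0.737153, ‖b₂‖=0.737153; λ = 2/(‖b₁‖+‖b₂‖) = 1.356571, sign → tz>0 ⇒ λ=+1.356571
r₁ = λ·B[:,0] = (+0.82659,-0.15210,-0.54187); r₂ = λ·B[:,1] = (+0.27373,+0.94989,+0.15092)
r₃ = r₁×r₂ = (+0.49176,-0.27308,+0.82680); SVD([r₁ r₂ r₃]) → R = UVᵀ:
  R  [+0.82659 +0.27373 +0.49176]
  R  [-0.15210 +0.94989 -0.27308]
  R  [-0.54187 +0.15092 +0.82680]
t = (-0.20774, -0.12653, +1.35657) m
tr R = 2.603279; θ = arccos((tr R − 1)/2) = 0.640763 rad = 36.713°
axis k = ((R−Rᵀ)₃₂, (R−Rᵀ)₁₃, (R−Rᵀ)₂₁) / (2 sinθ) = (+0.354628, +0.864517, -0.356160)
rvec = θ·k = (+0.227232, +0.553951, -0.228214)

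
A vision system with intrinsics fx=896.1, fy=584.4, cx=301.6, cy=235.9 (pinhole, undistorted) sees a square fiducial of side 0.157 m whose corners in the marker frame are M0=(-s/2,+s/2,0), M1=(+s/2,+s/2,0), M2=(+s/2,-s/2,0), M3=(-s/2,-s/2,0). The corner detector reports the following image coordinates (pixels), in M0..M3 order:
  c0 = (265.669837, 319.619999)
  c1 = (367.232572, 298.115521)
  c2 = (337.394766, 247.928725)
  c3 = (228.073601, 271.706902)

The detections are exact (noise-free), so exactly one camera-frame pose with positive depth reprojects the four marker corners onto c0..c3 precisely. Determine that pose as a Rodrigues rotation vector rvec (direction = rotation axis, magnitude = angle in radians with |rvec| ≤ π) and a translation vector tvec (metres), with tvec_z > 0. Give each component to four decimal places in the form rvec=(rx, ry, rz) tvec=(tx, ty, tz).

Intrinsics K: fx=896.1, fy=584.4, cx=301.6, cy=235.9
Marker side s = 0.157 m; corners in marker frame (Z=0):
  M0 = (-0.0785, +0.0785, 0)
  M1 = (+0.0785, +0.0785, 0)
  M2 = (+0.0785, -0.0785, 0)
  M3 = (-0.0785, -0.0785, 0)
Detected image corners:
  c0 = (265.669837, 319.619999) px
  c1 = (367.232572, 298.115521) px
  c2 = (337.394766, 247.928725) px
  c3 = (228.073601, 271.706902) px
Planar DLT: solve 8×8 A·h = b for H (H[2,2]=1):
  H  [+650.05040 +361.88762 +299.95741]
  H  [-163.48736 +451.89467 +285.34851]
  H  [-0.06877 +0.49065 +1.00000]
B = K⁻¹H; ‖b₁‖=0.792832, ‖b₂‖=0.792832; λ = 2/(‖b₁‖+‖b₂‖) = 1.261301, sign → tz>0 ⇒ λ=+1.261301
r₁ = λ·B[:,0] = (+0.94417,-0.31784,-0.08674); r₂ = λ·B[:,1] = (+0.30108,+0.72551,+0.61886)
r₃ = r₁×r₂ = (-0.13377,-0.61043,+0.78070); SVD([r₁ r₂ r₃]) → R = UVᵀ:
  R  [+0.94417 +0.30108 -0.13377]
  R  [-0.31784 +0.72551 -0.61043]
  R  [-0.08674 +0.61886 +0.78070]
t = (-0.00231, +0.10672, +1.26130) m
tr R = 2.450371; θ = arccos((tr R − 1)/2) = 0.759492 rad = 43.516°
axis k = ((R−Rᵀ)₃₂, (R−Rᵀ)₁₃, (R−Rᵀ)₂₁) / (2 sinθ) = (+0.892659, -0.034152, -0.449437)
rvec = θ·k = (+0.677968, -0.025938, -0.341344)

rvec=(0.6780, -0.0259, -0.3413) tvec=(-0.0023, 0.1067, 1.2613)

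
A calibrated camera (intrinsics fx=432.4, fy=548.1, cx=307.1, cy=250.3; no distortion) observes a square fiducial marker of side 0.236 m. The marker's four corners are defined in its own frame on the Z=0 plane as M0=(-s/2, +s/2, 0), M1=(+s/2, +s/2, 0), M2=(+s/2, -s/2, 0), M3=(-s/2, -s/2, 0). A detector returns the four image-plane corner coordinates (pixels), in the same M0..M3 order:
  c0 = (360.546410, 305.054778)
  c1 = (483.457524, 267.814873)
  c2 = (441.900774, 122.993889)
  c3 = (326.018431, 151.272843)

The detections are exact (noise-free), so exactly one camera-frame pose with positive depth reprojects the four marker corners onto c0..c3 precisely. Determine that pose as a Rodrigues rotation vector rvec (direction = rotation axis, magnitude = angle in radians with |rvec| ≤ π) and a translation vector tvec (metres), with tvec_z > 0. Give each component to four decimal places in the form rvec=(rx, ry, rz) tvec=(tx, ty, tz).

rvec=(-0.2667, -0.1210, -0.2330) tvec=(0.1781, -0.0606, 0.7982)

Intrinsics K: fx=432.4, fy=548.1, cx=307.1, cy=250.3
Marker side s = 0.236 m; corners in marker frame (Z=0):
  M0 = (-0.1180, +0.1180, 0)
  M1 = (+0.1180, +0.1180, 0)
  M2 = (+0.1180, -0.1180, 0)
  M3 = (-0.1180, -0.1180, 0)
Detected image corners:
  c0 = (360.546410, 305.054778) px
  c1 = (483.457524, 267.814873) px
  c2 = (441.900774, 122.993889) px
  c3 = (326.018431, 151.272843) px
Planar DLT: solve 8×8 A·h = b for H (H[2,2]=1):
  H  [+580.54933 +37.05070 +403.60159]
  H  [-98.61207 +566.79908 +208.70267]
  H  [+0.18654 -0.30888 +1.00000]
B = K⁻¹H; ‖b₁‖=1.252798, ‖b₂‖=1.252798; λ = 2/(‖b₁‖+‖b₂‖) = 0.798214, sign → tz>0 ⇒ λ=+0.798214
r₁ = λ·B[:,0] = (+0.96594,-0.21161,+0.14890); r₂ = λ·B[:,1] = (+0.24350,+0.93804,-0.24655)
r₃ = r₁×r₂ = (-0.08750,+0.27442,+0.95762); SVD([r₁ r₂ r₃]) → R = UVᵀ:
  R  [+0.96594 +0.24350 -0.08750]
  R  [-0.21161 +0.93804 +0.27442]
  R  [+0.14890 -0.24655 +0.95762]
t = (+0.17814, -0.06058, +0.79821) m
tr R = 2.861605; θ = arccos((tr R − 1)/2) = 0.374194 rad = 21.440°
axis k = ((R−Rᵀ)₃₂, (R−Rᵀ)₁₃, (R−Rᵀ)₂₁) / (2 sinθ) = (-0.712638, -0.323380, -0.622554)
rvec = θ·k = (-0.266664, -0.121007, -0.232956)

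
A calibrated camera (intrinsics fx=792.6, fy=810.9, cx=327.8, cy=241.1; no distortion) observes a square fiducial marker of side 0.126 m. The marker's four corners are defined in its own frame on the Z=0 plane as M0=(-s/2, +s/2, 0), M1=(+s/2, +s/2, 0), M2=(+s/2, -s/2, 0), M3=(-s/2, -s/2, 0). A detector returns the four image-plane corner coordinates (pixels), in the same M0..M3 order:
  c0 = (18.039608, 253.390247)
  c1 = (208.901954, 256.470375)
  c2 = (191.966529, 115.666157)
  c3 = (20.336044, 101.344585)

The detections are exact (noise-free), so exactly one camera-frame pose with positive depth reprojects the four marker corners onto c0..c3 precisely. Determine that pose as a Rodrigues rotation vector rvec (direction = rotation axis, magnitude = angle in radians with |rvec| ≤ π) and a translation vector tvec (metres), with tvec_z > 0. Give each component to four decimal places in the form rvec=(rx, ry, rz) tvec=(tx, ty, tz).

Intrinsics K: fx=792.6, fy=810.9, cx=327.8, cy=241.1
Marker side s = 0.126 m; corners in marker frame (Z=0):
  M0 = (-0.0630, +0.0630, 0)
  M1 = (+0.0630, +0.0630, 0)
  M2 = (+0.0630, -0.0630, 0)
  M3 = (-0.0630, -0.0630, 0)
Detected image corners:
  c0 = (18.039608, 253.390247) px
  c1 = (208.901954, 256.470375) px
  c2 = (191.966529, 115.666157) px
  c3 = (20.336044, 101.344585) px
Planar DLT: solve 8×8 A·h = b for H (H[2,2]=1):
  H  [+1506.86426 -34.13766 +113.38416]
  H  [+191.59971 +1002.36412 +177.89163]
  H  [+0.66093 -0.86883 +1.00000]
B = K⁻¹H; ‖b₁‖=1.757331, ‖b₂‖=1.757331; λ = 2/(‖b₁‖+‖b₂‖) = 0.569045, sign → tz>0 ⇒ λ=+0.569045
r₁ = λ·B[:,0] = (+0.92630,+0.02263,+0.37610); r₂ = λ·B[:,1] = (+0.17996,+0.85040,-0.49440)
r₃ = r₁×r₂ = (-0.33103,+0.52565,+0.78366); SVD([r₁ r₂ r₃]) → R = UVᵀ:
  R  [+0.92630 +0.17996 -0.33103]
  R  [+0.02263 +0.85040 +0.52565]
  R  [+0.37610 -0.49440 +0.78366]
t = (-0.15394, -0.04436, +0.56904) m
tr R = 2.560358; θ = arccos((tr R − 1)/2) = 0.675844 rad = 38.723°
axis k = ((R−Rᵀ)₃₂, (R−Rᵀ)₁₃, (R−Rᵀ)₂₁) / (2 sinθ) = (-0.815314, -0.565198, -0.125754)
rvec = θ·k = (-0.551025, -0.381986, -0.084990)

rvec=(-0.5510, -0.3820, -0.0850) tvec=(-0.1539, -0.0444, 0.5690)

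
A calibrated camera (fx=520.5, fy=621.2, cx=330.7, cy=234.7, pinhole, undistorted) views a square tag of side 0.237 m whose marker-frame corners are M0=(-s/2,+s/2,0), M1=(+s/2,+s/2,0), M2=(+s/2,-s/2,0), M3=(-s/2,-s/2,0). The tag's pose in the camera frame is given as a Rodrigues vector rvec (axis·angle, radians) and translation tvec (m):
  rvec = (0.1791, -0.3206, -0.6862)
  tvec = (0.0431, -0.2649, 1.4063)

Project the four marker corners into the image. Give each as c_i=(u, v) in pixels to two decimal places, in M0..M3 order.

Intrinsics K: fx=520.5, fy=621.2, cx=330.7, cy=234.7
Marker side s = 0.237 m; corners in marker frame (Z=0):
  M0 = (-0.1185, +0.1185, 0)
  M1 = (+0.1185, +0.1185, 0)
  M2 = (+0.1185, -0.1185, 0)
  M3 = (-0.1185, -0.1185, 0)
rvec = (0.1791, -0.3206, -0.6862), |rvec| = θ = 0.77829 rad = 44.593°
Rodrigues: sinθ=0.70206, 1−cosθ=0.28788; R = I + sinθ·[k]× + (1−cosθ)·[k]×²:
    [+0.72736 +0.59170 -0.34761]
    [-0.64628 +0.76097 -0.05700]
    [+0.23079 +0.26612 +0.93591]
t = (0.0431, -0.2649, 1.4063) m
M0: Pc = R·M0+t = (+0.02702, -0.09814, +1.41049); u = 520.5·(+0.02702)/1.41049 + 330.7 = 340.6726, v = 621.2·(-0.09814)/1.41049 + 234.7 = 191.4772
M1: Pc = R·M1+t = (+0.19941, -0.25131, +1.46518); u = 520.5·(+0.19941)/1.46518 + 330.7 = 401.5392, v = 621.2·(-0.25131)/1.46518 + 234.7 = 128.1511
M2: Pc = R·M2+t = (+0.05918, -0.43166, +1.40211); u = 520.5·(+0.05918)/1.40211 + 330.7 = 352.6675, v = 621.2·(-0.43166)/1.40211 + 234.7 = 43.4555
M3: Pc = R·M3+t = (-0.11321, -0.27849, +1.34742); u = 520.5·(-0.11321)/1.34742 + 330.7 = 286.9679, v = 621.2·(-0.27849)/1.34742 + 234.7 = 106.3076

c0=(340.67, 191.48) c1=(401.54, 128.15) c2=(352.67, 43.46) c3=(286.97, 106.31)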